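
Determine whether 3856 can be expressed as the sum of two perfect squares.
16² + 60² (a=16, b=60)

Factorization: 3856 = 2^4 × 241
By Fermat: n is sum of two squares iff every prime p ≡ 3 (mod 4) appears to even power.
All primes ≡ 3 (mod 4) appear to even power.
Search a = 0, 1, 2, … for 3856 - a² a perfect square: first hit at a = 16: 3856 - 256 = 3600 = 60².
3856 = 16² + 60² = 256 + 3600 ✓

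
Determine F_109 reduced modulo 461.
214

Matrix identity: Q^n = [[F_(n+1), F_n], [F_n, F_(n-1)]] with Q = [[1,1],[1,0]].
n = 109 = 1101101₂. Square-and-multiply, entries mod 461:
Q^1 = [[1,1],[1,0]]
Q^3 = (Q^1)²·Q = [[3,2],[2,1]]
Q^6 = (Q^3)² = [[13,8],[8,5]]
Q^13 = (Q^6)²·Q = [[377,233],[233,144]]
Q^27 = (Q^13)²·Q = [[182,32],[32,150]]
Q^54 = (Q^27)² = [[34,21],[21,13]]
Q^109 = (Q^54)²·Q = [[279,214],[214,65]]
F_109 mod 461 = Q^109[0][1] = 214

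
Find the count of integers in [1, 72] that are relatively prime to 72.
24

72 = 2^3 × 3^2
φ(n) = n × ∏(1 - 1/p) for each prime p dividing n
φ(72) = 72 × (1 - 1/2) × (1 - 1/3) = 24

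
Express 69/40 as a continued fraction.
[1; 1, 2, 1, 1, 1, 3]

Euclidean algorithm steps:
69 = 1 × 40 + 29
40 = 1 × 29 + 11
29 = 2 × 11 + 7
11 = 1 × 7 + 4
7 = 1 × 4 + 3
4 = 1 × 3 + 1
3 = 3 × 1 + 0
Continued fraction: [1; 1, 2, 1, 1, 1, 3]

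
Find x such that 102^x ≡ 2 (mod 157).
99

Baby-step giant-step with step n = ⌈√157⌉ = 13.
Baby steps 102^j mod 157 (j:value) for j=0..12: 0:1, 1:102, 2:42, 3:45, 4:37, 5:6, 6:141, 7:95, 8:113, 9:65, 10:36, 11:61, 12:99.
Giant-step multiplier: 102^(-13) ≡ 102^(156-13) = 102^143 ≡ 22 (mod 157).
Giant steps γ_i = 2·22^i mod 157: γ_0=2, γ_1=44, γ_2=26, γ_3=101, γ_4=24, γ_5=57, γ_6=155, γ_7=113 (in table at j=8).
x = i·n + j = 7·13 + 8 = 99.
Check: 102^99 ≡ 2 (mod 157).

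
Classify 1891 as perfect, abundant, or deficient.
deficient

Proper divisors of 1891: sum = 1 + 31 + 61 = 93
Since 93 < 1891, 1891 is deficient.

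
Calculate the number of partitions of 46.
105558

p(n) counts ways to write n as a sum of positive integers (order ignored).
Euler's pentagonal recurrence: p(k) = p(k-1) + p(k-2) - p(k-5) - p(k-7) + p(k-12) + p(k-15) - ... (offsets j(3j∓1)/2, signs ++--, p(0)=1, p(<0)=0).
DP table for k = 0..45: p(0)=1, p(1)=1, p(2)=2, p(3)=3, p(4)=5, p(5)=7, p(6)=11, p(7)=15, p(8)=22, p(9)=30, p(10)=42, p(11)=56, p(12)=77, p(13)=101, p(14)=135, p(15)=176, p(16)=231, p(17)=297, p(18)=385, p(19)=490, p(20)=627, p(21)=792, p(22)=1002, p(23)=1255, p(24)=1575, p(25)=1958, p(26)=2436, p(27)=3010, p(28)=3718, p(29)=4565, p(30)=5604, p(31)=6842, p(32)=8349, p(33)=10143, p(34)=12310, p(35)=14883, p(36)=17977, p(37)=21637, p(38)=26015, p(39)=31185, p(40)=37338, p(41)=44583, p(42)=53174, p(43)=63261, p(44)=75175, p(45)=89134.
Final step: p(46) = p(45) + p(44) - p(41) - p(39) + p(34) + p(31) - p(24) - p(20) + p(11) + p(6)
= 89134 + 75175 - 44583 - 31185 + 12310 + 6842 - 1575 - 627 + 56 + 11
= 105558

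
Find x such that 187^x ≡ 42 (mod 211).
93

Baby-step giant-step with step n = ⌈√211⌉ = 15.
Baby steps 187^j mod 211 (j:value) for j=0..14: 0:1, 1:187, 2:154, 3:102, 4:84, 5:94, 6:65, 7:128, 8:93, 9:89, 10:185, 11:202, 12:5, 13:91, 14:137.
Giant-step multiplier: 187^(-15) ≡ 187^(210-15) = 187^195 ≡ 12 (mod 211).
Giant steps γ_i = 42·12^i mod 211: γ_0=42, γ_1=82, γ_2=140, γ_3=203, γ_4=115, γ_5=114, γ_6=102 (in table at j=3).
x = i·n + j = 6·15 + 3 = 93.
Check: 187^93 ≡ 42 (mod 211).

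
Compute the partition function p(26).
2436

p(n) counts ways to write n as a sum of positive integers (order ignored).
Euler's pentagonal recurrence: p(k) = p(k-1) + p(k-2) - p(k-5) - p(k-7) + p(k-12) + p(k-15) - ... (offsets j(3j∓1)/2, signs ++--, p(0)=1, p(<0)=0).
DP table for k = 0..25: p(0)=1, p(1)=1, p(2)=2, p(3)=3, p(4)=5, p(5)=7, p(6)=11, p(7)=15, p(8)=22, p(9)=30, p(10)=42, p(11)=56, p(12)=77, p(13)=101, p(14)=135, p(15)=176, p(16)=231, p(17)=297, p(18)=385, p(19)=490, p(20)=627, p(21)=792, p(22)=1002, p(23)=1255, p(24)=1575, p(25)=1958.
Final step: p(26) = p(25) + p(24) - p(21) - p(19) + p(14) + p(11) - p(4) - p(0)
= 1958 + 1575 - 792 - 490 + 135 + 56 - 5 - 1
= 2436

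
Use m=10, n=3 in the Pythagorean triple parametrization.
(91, 60, 109)

Euclid's formula: a = m² - n², b = 2mn, c = m² + n²
m = 10, n = 3
a = 10² - 3² = 100 - 9 = 91
b = 2 × 10 × 3 = 60
c = 10² + 3² = 100 + 9 = 109
Verification: 91² + 60² = 8281 + 3600 = 11881 = 109² ✓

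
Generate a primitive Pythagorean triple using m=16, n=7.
(207, 224, 305)

Euclid's formula: a = m² - n², b = 2mn, c = m² + n²
m = 16, n = 7
a = 16² - 7² = 256 - 49 = 207
b = 2 × 16 × 7 = 224
c = 16² + 7² = 256 + 49 = 305
Verification: 207² + 224² = 42849 + 50176 = 93025 = 305² ✓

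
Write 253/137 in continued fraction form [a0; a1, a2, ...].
[1; 1, 5, 1, 1, 10]

Euclidean algorithm steps:
253 = 1 × 137 + 116
137 = 1 × 116 + 21
116 = 5 × 21 + 11
21 = 1 × 11 + 10
11 = 1 × 10 + 1
10 = 10 × 1 + 0
Continued fraction: [1; 1, 5, 1, 1, 10]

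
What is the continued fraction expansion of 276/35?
[7; 1, 7, 1, 3]

Euclidean algorithm steps:
276 = 7 × 35 + 31
35 = 1 × 31 + 4
31 = 7 × 4 + 3
4 = 1 × 3 + 1
3 = 3 × 1 + 0
Continued fraction: [7; 1, 7, 1, 3]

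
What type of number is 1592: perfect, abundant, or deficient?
deficient

Proper divisors of 1592: sum = 1 + 2 + 4 + 8 + 199 + 398 + 796 = 1408
Since 1408 < 1592, 1592 is deficient.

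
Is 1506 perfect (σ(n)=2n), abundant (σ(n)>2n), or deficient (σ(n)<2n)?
abundant

Proper divisors of 1506: sum = 1 + 2 + 3 + 6 + 251 + 502 + 753 = 1518
Since 1518 > 1506, 1506 is abundant.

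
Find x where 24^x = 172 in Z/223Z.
172

Baby-step giant-step with step n = ⌈√223⌉ = 15.
Baby steps 24^j mod 223 (j:value) for j=0..14: 0:1, 1:24, 2:130, 3:221, 4:175, 5:186, 6:4, 7:96, 8:74, 9:215, 10:31, 11:75, 12:16, 13:161, 14:73.
Giant-step multiplier: 24^(-15) ≡ 24^(222-15) = 24^207 ≡ 216 (mod 223).
Giant steps γ_i = 172·216^i mod 223: γ_0=172, γ_1=134, γ_2=177, γ_3=99, γ_4=199, γ_5=168, γ_6=162, γ_7=204, γ_8=133, γ_9=184, γ_10=50, γ_11=96 (in table at j=7).
x = i·n + j = 11·15 + 7 = 172.
Check: 24^172 ≡ 172 (mod 223).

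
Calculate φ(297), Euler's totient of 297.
180

297 = 3^3 × 11
φ(n) = n × ∏(1 - 1/p) for each prime p dividing n
φ(297) = 297 × (1 - 1/3) × (1 - 1/11) = 180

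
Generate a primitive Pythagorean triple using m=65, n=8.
(4161, 1040, 4289)

Euclid's formula: a = m² - n², b = 2mn, c = m² + n²
m = 65, n = 8
a = 65² - 8² = 4225 - 64 = 4161
b = 2 × 65 × 8 = 1040
c = 65² + 8² = 4225 + 64 = 4289
Verification: 4161² + 1040² = 17313921 + 1081600 = 18395521 = 4289² ✓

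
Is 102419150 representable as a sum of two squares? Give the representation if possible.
Not possible

Factorization: 102419150 = 2 × 5^2 × 127^3
By Fermat: n is sum of two squares iff every prime p ≡ 3 (mod 4) appears to even power.
Prime(s) ≡ 3 (mod 4) with odd exponent: [(127, 3)]
Therefore 102419150 cannot be expressed as a² + b².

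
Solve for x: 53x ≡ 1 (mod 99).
71

gcd(53, 99) = 1, so the inverse exists.
Extended Euclidean algorithm on (99, 53):
99 = 1 × 53 + 46  ⟹  46 = (1)·99 + (-1)·53
53 = 1 × 46 + 7  ⟹  7 = (-1)·99 + (2)·53
46 = 6 × 7 + 4  ⟹  4 = (7)·99 + (-13)·53
7 = 1 × 4 + 3  ⟹  3 = (-8)·99 + (15)·53
4 = 1 × 3 + 1  ⟹  1 = (15)·99 + (-28)·53
So (-28)·53 ≡ 1 (mod 99), i.e. 53^(-1) ≡ -28 ≡ 71 (mod 99).
Check: 53 × 71 = 3763 ≡ 1 (mod 99)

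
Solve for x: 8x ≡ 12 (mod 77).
x ≡ 40 (mod 77)

gcd(8, 77) = 1, which divides 12, so solutions exist.
Find 8^(-1) mod 77 by the extended Euclidean algorithm:
77 = 9 × 8 + 5  ⟹  5 = (1)·77 + (-9)·8
8 = 1 × 5 + 3  ⟹  3 = (-1)·77 + (10)·8
5 = 1 × 3 + 2  ⟹  2 = (2)·77 + (-19)·8
3 = 1 × 2 + 1  ⟹  1 = (-3)·77 + (29)·8
So (29)·8 ≡ 1 (mod 77), i.e. 8^(-1) ≡ 29 (mod 77).
x ≡ 29 × 12 = 348 ≡ 40 (mod 77).
Check: 8 × 40 = 320 ≡ 12 (mod 77).
Unique solution: x ≡ 40 (mod 77)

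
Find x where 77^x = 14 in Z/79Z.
63

Baby-step giant-step with step n = ⌈√79⌉ = 9.
Baby steps 77^j mod 79 (j:value) for j=0..8: 0:1, 1:77, 2:4, 3:71, 4:16, 5:47, 6:64, 7:30, 8:19.
Giant-step multiplier: 77^(-9) ≡ 77^(78-9) = 77^69 ≡ 27 (mod 79).
Giant steps γ_i = 14·27^i mod 79: γ_0=14, γ_1=62, γ_2=15, γ_3=10, γ_4=33, γ_5=22, γ_6=41, γ_7=1 (in table at j=0).
x = i·n + j = 7·9 + 0 = 63.
Check: 77^63 ≡ 14 (mod 79).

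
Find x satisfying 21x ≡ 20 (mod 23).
x ≡ 13 (mod 23)

gcd(21, 23) = 1, which divides 20, so solutions exist.
Find 21^(-1) mod 23 by the extended Euclidean algorithm:
23 = 1 × 21 + 2  ⟹  2 = (1)·23 + (-1)·21
21 = 10 × 2 + 1  ⟹  1 = (-10)·23 + (11)·21
So (11)·21 ≡ 1 (mod 23), i.e. 21^(-1) ≡ 11 (mod 23).
x ≡ 11 × 20 = 220 ≡ 13 (mod 23).
Check: 21 × 13 = 273 ≡ 20 (mod 23).
Unique solution: x ≡ 13 (mod 23)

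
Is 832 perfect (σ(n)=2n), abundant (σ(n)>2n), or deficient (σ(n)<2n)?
abundant

Proper divisors of 832: sum = 1 + 2 + 4 + 8 + 13 + 16 + 26 + 32 + 52 + 64 + 104 + 208 + 416 = 946
Since 946 > 832, 832 is abundant.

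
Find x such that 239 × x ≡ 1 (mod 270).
209

gcd(239, 270) = 1, so the inverse exists.
Extended Euclidean algorithm on (270, 239):
270 = 1 × 239 + 31  ⟹  31 = (1)·270 + (-1)·239
239 = 7 × 31 + 22  ⟹  22 = (-7)·270 + (8)·239
31 = 1 × 22 + 9  ⟹  9 = (8)·270 + (-9)·239
22 = 2 × 9 + 4  ⟹  4 = (-23)·270 + (26)·239
9 = 2 × 4 + 1  ⟹  1 = (54)·270 + (-61)·239
So (-61)·239 ≡ 1 (mod 270), i.e. 239^(-1) ≡ -61 ≡ 209 (mod 270).
Check: 239 × 209 = 49951 ≡ 1 (mod 270)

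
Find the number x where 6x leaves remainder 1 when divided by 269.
45

gcd(6, 269) = 1, so the inverse exists.
Extended Euclidean algorithm on (269, 6):
269 = 44 × 6 + 5  ⟹  5 = (1)·269 + (-44)·6
6 = 1 × 5 + 1  ⟹  1 = (-1)·269 + (45)·6
So (45)·6 ≡ 1 (mod 269), i.e. 6^(-1) ≡ 45 (mod 269).
Check: 6 × 45 = 270 ≡ 1 (mod 269)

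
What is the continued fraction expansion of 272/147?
[1; 1, 5, 1, 2, 7]

Euclidean algorithm steps:
272 = 1 × 147 + 125
147 = 1 × 125 + 22
125 = 5 × 22 + 15
22 = 1 × 15 + 7
15 = 2 × 7 + 1
7 = 7 × 1 + 0
Continued fraction: [1; 1, 5, 1, 2, 7]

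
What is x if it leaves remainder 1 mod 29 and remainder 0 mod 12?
204

Using Chinese Remainder Theorem:
M = 29 × 12 = 348
M1 = 12, M2 = 29
y1 = 12^(-1) mod 29 = 17
y2 = 29^(-1) mod 12 = 5
x = (1×12×17 + 0×29×5) mod 348 = 204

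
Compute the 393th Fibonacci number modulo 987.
34

Matrix identity: Q^n = [[F_(n+1), F_n], [F_n, F_(n-1)]] with Q = [[1,1],[1,0]].
n = 393 = 110001001₂. Square-and-multiply, entries mod 987:
Q^1 = [[1,1],[1,0]]
Q^3 = (Q^1)²·Q = [[3,2],[2,1]]
Q^6 = (Q^3)² = [[13,8],[8,5]]
Q^12 = (Q^6)² = [[233,144],[144,89]]
Q^24 = (Q^12)² = [[13,966],[966,34]]
Q^49 = (Q^24)²·Q = [[610,610],[610,0]]
Q^98 = (Q^49)² = [[2,1],[1,1]]
Q^196 = (Q^98)² = [[5,3],[3,2]]
Q^393 = (Q^196)²·Q = [[55,34],[34,21]]
F_393 mod 987 = Q^393[0][1] = 34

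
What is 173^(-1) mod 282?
119

gcd(173, 282) = 1, so the inverse exists.
Extended Euclidean algorithm on (282, 173):
282 = 1 × 173 + 109  ⟹  109 = (1)·282 + (-1)·173
173 = 1 × 109 + 64  ⟹  64 = (-1)·282 + (2)·173
109 = 1 × 64 + 45  ⟹  45 = (2)·282 + (-3)·173
64 = 1 × 45 + 19  ⟹  19 = (-3)·282 + (5)·173
45 = 2 × 19 + 7  ⟹  7 = (8)·282 + (-13)·173
19 = 2 × 7 + 5  ⟹  5 = (-19)·282 + (31)·173
7 = 1 × 5 + 2  ⟹  2 = (27)·282 + (-44)·173
5 = 2 × 2 + 1  ⟹  1 = (-73)·282 + (119)·173
So (119)·173 ≡ 1 (mod 282), i.e. 173^(-1) ≡ 119 (mod 282).
Check: 173 × 119 = 20587 ≡ 1 (mod 282)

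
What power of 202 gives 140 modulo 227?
23

Baby-step giant-step with step n = ⌈√227⌉ = 16.
Baby steps 202^j mod 227 (j:value) for j=0..15: 0:1, 1:202, 2:171, 3:38, 4:185, 5:142, 6:82, 7:220, 8:175, 9:165, 10:188, 11:67, 12:141, 13:107, 14:49, 15:137.
Giant-step multiplier: 202^(-16) ≡ 202^(226-16) = 202^210 ≡ 34 (mod 227).
Giant steps γ_i = 140·34^i mod 227: γ_0=140, γ_1=220 (in table at j=7).
x = i·n + j = 1·16 + 7 = 23.
Check: 202^23 ≡ 140 (mod 227).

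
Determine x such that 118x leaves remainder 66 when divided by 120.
x ≡ 27 (mod 60)

gcd(118, 120) = 2, which divides 66, so solutions exist.
Divide through by 2: 59x ≡ 33 (mod 60).
Find 59^(-1) mod 60 by the extended Euclidean algorithm:
60 = 1 × 59 + 1  ⟹  1 = (1)·60 + (-1)·59
So (-1)·59 ≡ 1 (mod 60), i.e. 59^(-1) ≡ -1 ≡ 59 (mod 60).
x ≡ 59 × 33 = 1947 ≡ 27 (mod 60).
Check: 118 × 27 = 3186 ≡ 66 (mod 120).
x ≡ 27 (mod 60), giving 2 solutions mod 120.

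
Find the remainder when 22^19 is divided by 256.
0

Repeated squaring. Binary of 19 = 10011.
22^1 ≡ 22 (mod 256); 22^2 ≡ 228 (mod 256); 22^4 ≡ 16 (mod 256); 22^8 ≡ 0 (mod 256); 22^16 ≡ 0 (mod 256)
22^19 = 22^1 × 22^2 × 22^16 ≡ 0 (mod 256)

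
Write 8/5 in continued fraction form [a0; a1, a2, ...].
[1; 1, 1, 2]

Euclidean algorithm steps:
8 = 1 × 5 + 3
5 = 1 × 3 + 2
3 = 1 × 2 + 1
2 = 2 × 1 + 0
Continued fraction: [1; 1, 1, 2]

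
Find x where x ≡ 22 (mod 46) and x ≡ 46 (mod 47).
1080

Using Chinese Remainder Theorem:
M = 46 × 47 = 2162
M1 = 47, M2 = 46
y1 = 47^(-1) mod 46 = 1
y2 = 46^(-1) mod 47 = 46
x = (22×47×1 + 46×46×46) mod 2162 = 1080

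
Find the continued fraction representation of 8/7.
[1; 7]

Euclidean algorithm steps:
8 = 1 × 7 + 1
7 = 7 × 1 + 0
Continued fraction: [1; 7]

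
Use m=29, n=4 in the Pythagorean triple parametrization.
(825, 232, 857)

Euclid's formula: a = m² - n², b = 2mn, c = m² + n²
m = 29, n = 4
a = 29² - 4² = 841 - 16 = 825
b = 2 × 29 × 4 = 232
c = 29² + 4² = 841 + 16 = 857
Verification: 825² + 232² = 680625 + 53824 = 734449 = 857² ✓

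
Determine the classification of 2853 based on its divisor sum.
deficient

Proper divisors of 2853: sum = 1 + 3 + 9 + 317 + 951 = 1281
Since 1281 < 2853, 2853 is deficient.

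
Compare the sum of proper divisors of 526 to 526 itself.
deficient

Proper divisors of 526: sum = 1 + 2 + 263 = 266
Since 266 < 526, 526 is deficient.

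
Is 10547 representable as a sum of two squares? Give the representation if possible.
Not possible

Factorization: 10547 = 53 × 199
By Fermat: n is sum of two squares iff every prime p ≡ 3 (mod 4) appears to even power.
Prime(s) ≡ 3 (mod 4) with odd exponent: [(199, 1)]
Therefore 10547 cannot be expressed as a² + b².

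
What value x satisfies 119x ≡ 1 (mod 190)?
99

gcd(119, 190) = 1, so the inverse exists.
Extended Euclidean algorithm on (190, 119):
190 = 1 × 119 + 71  ⟹  71 = (1)·190 + (-1)·119
119 = 1 × 71 + 48  ⟹  48 = (-1)·190 + (2)·119
71 = 1 × 48 + 23  ⟹  23 = (2)·190 + (-3)·119
48 = 2 × 23 + 2  ⟹  2 = (-5)·190 + (8)·119
23 = 11 × 2 + 1  ⟹  1 = (57)·190 + (-91)·119
So (-91)·119 ≡ 1 (mod 190), i.e. 119^(-1) ≡ -91 ≡ 99 (mod 190).
Check: 119 × 99 = 11781 ≡ 1 (mod 190)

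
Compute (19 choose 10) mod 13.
0

Using Lucas' theorem:
Write n=19 and k=10 in base 13:
n in base 13: [1, 6]
k in base 13: [0, 10]
C(19,10) mod 13 = ∏ C(n_i, k_i) mod 13
Digit binomials (mod 13): C(1,0) = 1; C(6,10) = 0 (k_i > n_i)
Product: 1 × 0 = 0 ≡ 0 (mod 13)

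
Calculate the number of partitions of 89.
49995925

p(n) counts ways to write n as a sum of positive integers (order ignored).
Euler's pentagonal recurrence: p(k) = p(k-1) + p(k-2) - p(k-5) - p(k-7) + p(k-12) + p(k-15) - ... (offsets j(3j∓1)/2, signs ++--, p(0)=1, p(<0)=0).
DP table for k = 0..88: p(0)=1, p(1)=1, p(2)=2, p(3)=3, p(4)=5, p(5)=7, p(6)=11, p(7)=15, p(8)=22, p(9)=30, p(10)=42, p(11)=56, p(12)=77, p(13)=101, p(14)=135, p(15)=176, p(16)=231, p(17)=297, p(18)=385, p(19)=490, p(20)=627, p(21)=792, p(22)=1002, p(23)=1255, p(24)=1575, p(25)=1958, p(26)=2436, p(27)=3010, p(28)=3718, p(29)=4565, p(30)=5604, p(31)=6842, p(32)=8349, p(33)=10143, p(34)=12310, p(35)=14883, p(36)=17977, p(37)=21637, p(38)=26015, p(39)=31185, p(40)=37338, p(41)=44583, p(42)=53174, p(43)=63261, p(44)=75175, p(45)=89134, p(46)=105558, p(47)=124754, p(48)=147273, p(49)=173525, p(50)=204226, p(51)=239943, p(52)=281589, p(53)=329931, p(54)=386155, p(55)=451276, p(56)=526823, p(57)=614154, p(58)=715220, p(59)=831820, p(60)=966467, p(61)=1121505, p(62)=1300156, p(63)=1505499, p(64)=1741630, p(65)=2012558, p(66)=2323520, p(67)=2679689, p(68)=3087735, p(69)=3554345, p(70)=4087968, p(71)=4697205, p(72)=5392783, p(73)=6185689, p(74)=7089500, p(75)=8118264, p(76)=9289091, p(77)=10619863, p(78)=12132164, p(79)=13848650, p(80)=15796476, p(81)=18004327, p(82)=20506255, p(83)=23338469, p(84)=26543660, p(85)=30167357, p(86)=34262962, p(87)=38887673, p(88)=44108109.
Final step: p(89) = p(88) + p(87) - p(84) - p(82) + p(77) + p(74) - p(67) - p(63) + p(54) + p(49) - p(38) - p(32) + p(19) + p(12)
= 44108109 + 38887673 - 26543660 - 20506255 + 10619863 + 7089500 - 2679689 - 1505499 + 386155 + 173525 - 26015 - 8349 + 490 + 77
= 49995925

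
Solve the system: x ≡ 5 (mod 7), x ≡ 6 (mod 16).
54

Using Chinese Remainder Theorem:
M = 7 × 16 = 112
M1 = 16, M2 = 7
y1 = 16^(-1) mod 7 = 4
y2 = 7^(-1) mod 16 = 7
x = (5×16×4 + 6×7×7) mod 112 = 54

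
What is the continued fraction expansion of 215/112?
[1; 1, 11, 2, 4]

Euclidean algorithm steps:
215 = 1 × 112 + 103
112 = 1 × 103 + 9
103 = 11 × 9 + 4
9 = 2 × 4 + 1
4 = 4 × 1 + 0
Continued fraction: [1; 1, 11, 2, 4]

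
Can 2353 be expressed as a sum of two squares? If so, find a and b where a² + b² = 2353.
7² + 48² (a=7, b=48)

Factorization: 2353 = 13 × 181
By Fermat: n is sum of two squares iff every prime p ≡ 3 (mod 4) appears to even power.
All primes ≡ 3 (mod 4) appear to even power.
Search a = 0, 1, 2, … for 2353 - a² a perfect square: first hit at a = 7: 2353 - 49 = 2304 = 48².
2353 = 7² + 48² = 49 + 2304 ✓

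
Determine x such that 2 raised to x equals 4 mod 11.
2

Baby-step giant-step with step n = ⌈√11⌉ = 4.
Baby steps 2^j mod 11 (j:value) for j=0..3: 0:1, 1:2, 2:4, 3:8.
h = 4 is already in the table at j=2, so x = 2.
Check: 2^2 ≡ 4 (mod 11).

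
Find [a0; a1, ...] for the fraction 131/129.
[1; 64, 2]

Euclidean algorithm steps:
131 = 1 × 129 + 2
129 = 64 × 2 + 1
2 = 2 × 1 + 0
Continued fraction: [1; 64, 2]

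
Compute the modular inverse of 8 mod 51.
32

gcd(8, 51) = 1, so the inverse exists.
Extended Euclidean algorithm on (51, 8):
51 = 6 × 8 + 3  ⟹  3 = (1)·51 + (-6)·8
8 = 2 × 3 + 2  ⟹  2 = (-2)·51 + (13)·8
3 = 1 × 2 + 1  ⟹  1 = (3)·51 + (-19)·8
So (-19)·8 ≡ 1 (mod 51), i.e. 8^(-1) ≡ -19 ≡ 32 (mod 51).
Check: 8 × 32 = 256 ≡ 1 (mod 51)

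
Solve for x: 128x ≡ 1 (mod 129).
128

gcd(128, 129) = 1, so the inverse exists.
Extended Euclidean algorithm on (129, 128):
129 = 1 × 128 + 1  ⟹  1 = (1)·129 + (-1)·128
So (-1)·128 ≡ 1 (mod 129), i.e. 128^(-1) ≡ -1 ≡ 128 (mod 129).
Check: 128 × 128 = 16384 ≡ 1 (mod 129)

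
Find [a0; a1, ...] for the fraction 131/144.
[0; 1, 10, 13]

Euclidean algorithm steps:
131 = 0 × 144 + 131
144 = 1 × 131 + 13
131 = 10 × 13 + 1
13 = 13 × 1 + 0
Continued fraction: [0; 1, 10, 13]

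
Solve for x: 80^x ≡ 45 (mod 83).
69

Baby-step giant-step with step n = ⌈√83⌉ = 10.
Baby steps 80^j mod 83 (j:value) for j=0..9: 0:1, 1:80, 2:9, 3:56, 4:81, 5:6, 6:65, 7:54, 8:4, 9:71.
Giant-step multiplier: 80^(-10) ≡ 80^(82-10) = 80^72 ≡ 30 (mod 83).
Giant steps γ_i = 45·30^i mod 83: γ_0=45, γ_1=22, γ_2=79, γ_3=46, γ_4=52, γ_5=66, γ_6=71 (in table at j=9).
x = i·n + j = 6·10 + 9 = 69.
Check: 80^69 ≡ 45 (mod 83).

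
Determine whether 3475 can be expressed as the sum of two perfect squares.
Not possible

Factorization: 3475 = 5^2 × 139
By Fermat: n is sum of two squares iff every prime p ≡ 3 (mod 4) appears to even power.
Prime(s) ≡ 3 (mod 4) with odd exponent: [(139, 1)]
Therefore 3475 cannot be expressed as a² + b².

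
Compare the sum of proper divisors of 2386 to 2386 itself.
deficient

Proper divisors of 2386: sum = 1 + 2 + 1193 = 1196
Since 1196 < 2386, 2386 is deficient.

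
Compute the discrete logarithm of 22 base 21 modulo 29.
18

Baby-step giant-step with step n = ⌈√29⌉ = 6.
Baby steps 21^j mod 29 (j:value) for j=0..5: 0:1, 1:21, 2:6, 3:10, 4:7, 5:2.
Giant-step multiplier: 21^(-6) ≡ 21^(28-6) = 21^22 ≡ 9 (mod 29).
Giant steps γ_i = 22·9^i mod 29: γ_0=22, γ_1=24, γ_2=13, γ_3=1 (in table at j=0).
x = i·n + j = 3·6 + 0 = 18.
Check: 21^18 ≡ 22 (mod 29).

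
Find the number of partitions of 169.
250438925115

p(n) counts ways to write n as a sum of positive integers (order ignored).
Euler's pentagonal recurrence: p(k) = p(k-1) + p(k-2) - p(k-5) - p(k-7) + p(k-12) + p(k-15) - ... (offsets j(3j∓1)/2, signs ++--, p(0)=1, p(<0)=0).
DP table for k = 0..168: p(0)=1, p(1)=1, p(2)=2, p(3)=3, p(4)=5, p(5)=7, p(6)=11, p(7)=15, p(8)=22, p(9)=30, p(10)=42, p(11)=56, p(12)=77, p(13)=101, p(14)=135, p(15)=176, p(16)=231, p(17)=297, p(18)=385, p(19)=490, p(20)=627, p(21)=792, p(22)=1002, p(23)=1255, p(24)=1575, p(25)=1958, p(26)=2436, p(27)=3010, p(28)=3718, p(29)=4565, p(30)=5604, p(31)=6842, p(32)=8349, p(33)=10143, p(34)=12310, p(35)=14883, p(36)=17977, p(37)=21637, p(38)=26015, p(39)=31185, p(40)=37338, p(41)=44583, p(42)=53174, p(43)=63261, p(44)=75175, p(45)=89134, p(46)=105558, p(47)=124754, p(48)=147273, p(49)=173525, p(50)=204226, p(51)=239943, p(52)=281589, p(53)=329931, p(54)=386155, p(55)=451276, p(56)=526823, p(57)=614154, p(58)=715220, p(59)=831820, p(60)=966467, p(61)=1121505, p(62)=1300156, p(63)=1505499, p(64)=1741630, p(65)=2012558, p(66)=2323520, p(67)=2679689, p(68)=3087735, p(69)=3554345, p(70)=4087968, p(71)=4697205, p(72)=5392783, p(73)=6185689, p(74)=7089500, p(75)=8118264, p(76)=9289091, p(77)=10619863, p(78)=12132164, p(79)=13848650, p(80)=15796476, p(81)=18004327, p(82)=20506255, p(83)=23338469, p(84)=26543660, p(85)=30167357, p(86)=34262962, p(87)=38887673, p(88)=44108109, p(89)=49995925, p(90)=56634173, p(91)=64112359, p(92)=72533807, p(93)=82010177, p(94)=92669720, p(95)=104651419, p(96)=118114304, p(97)=133230930, p(98)=150198136, p(99)=169229875, p(100)=190569292, p(101)=214481126, p(102)=241265379, p(103)=271248950, p(104)=304801365, p(105)=342325709, p(106)=384276336, p(107)=431149389, p(108)=483502844, p(109)=541946240, p(110)=607163746, p(111)=679903203, p(112)=761002156, p(113)=851376628, p(114)=952050665, p(115)=1064144451, p(116)=1188908248, p(117)=1327710076, p(118)=1482074143, p(119)=1653668665, p(120)=1844349560, p(121)=2056148051, p(122)=2291320912, p(123)=2552338241, p(124)=2841940500, p(125)=3163127352, p(126)=3519222692, p(127)=3913864295, p(128)=4351078600, p(129)=4835271870, p(130)=5371315400, p(131)=5964539504, p(132)=6620830889, p(133)=7346629512, p(134)=8149040695, p(135)=9035836076, p(136)=10015581680, p(137)=11097645016, p(138)=12292341831, p(139)=13610949895, p(140)=15065878135, p(141)=16670689208, p(142)=18440293320, p(143)=20390982757, p(144)=22540654445, p(145)=24908858009, p(146)=27517052599, p(147)=30388671978, p(148)=33549419497, p(149)=37027355200, p(150)=40853235313, p(151)=45060624582, p(152)=49686288421, p(153)=54770336324, p(154)=60356673280, p(155)=66493182097, p(156)=73232243759, p(157)=80630964769, p(158)=88751778802, p(159)=97662728555, p(160)=107438159466, p(161)=118159068427, p(162)=129913904637, p(163)=142798995930, p(164)=156919475295, p(165)=172389800255, p(166)=189334822579, p(167)=207890420102, p(168)=228204732751.
Final step: p(169) = p(168) + p(167) - p(164) - p(162) + p(157) + p(154) - p(147) - p(143) + p(134) + p(129) - p(118) - p(112) + p(99) + p(92) - p(77) - p(69) + p(52) + p(43) - p(24) - p(14)
= 228204732751 + 207890420102 - 156919475295 - 129913904637 + 80630964769 + 60356673280 - 30388671978 - 20390982757 + 8149040695 + 4835271870 - 1482074143 - 761002156 + 169229875 + 72533807 - 10619863 - 3554345 + 281589 + 63261 - 1575 - 135
= 250438925115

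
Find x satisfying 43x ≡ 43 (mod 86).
x ≡ 1 (mod 2)

gcd(43, 86) = 43, which divides 43, so solutions exist.
Divide through by 43: x ≡ 1 (mod 2).
The coefficient of x is now 1, so x ≡ 1 (mod 2).
Check: 43 × 1 = 43 ≡ 43 (mod 86).
x ≡ 1 (mod 2), giving 43 solutions mod 86.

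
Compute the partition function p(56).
526823

p(n) counts ways to write n as a sum of positive integers (order ignored).
Euler's pentagonal recurrence: p(k) = p(k-1) + p(k-2) - p(k-5) - p(k-7) + p(k-12) + p(k-15) - ... (offsets j(3j∓1)/2, signs ++--, p(0)=1, p(<0)=0).
DP table for k = 0..55: p(0)=1, p(1)=1, p(2)=2, p(3)=3, p(4)=5, p(5)=7, p(6)=11, p(7)=15, p(8)=22, p(9)=30, p(10)=42, p(11)=56, p(12)=77, p(13)=101, p(14)=135, p(15)=176, p(16)=231, p(17)=297, p(18)=385, p(19)=490, p(20)=627, p(21)=792, p(22)=1002, p(23)=1255, p(24)=1575, p(25)=1958, p(26)=2436, p(27)=3010, p(28)=3718, p(29)=4565, p(30)=5604, p(31)=6842, p(32)=8349, p(33)=10143, p(34)=12310, p(35)=14883, p(36)=17977, p(37)=21637, p(38)=26015, p(39)=31185, p(40)=37338, p(41)=44583, p(42)=53174, p(43)=63261, p(44)=75175, p(45)=89134, p(46)=105558, p(47)=124754, p(48)=147273, p(49)=173525, p(50)=204226, p(51)=239943, p(52)=281589, p(53)=329931, p(54)=386155, p(55)=451276.
Final step: p(56) = p(55) + p(54) - p(51) - p(49) + p(44) + p(41) - p(34) - p(30) + p(21) + p(16) - p(5)
= 451276 + 386155 - 239943 - 173525 + 75175 + 44583 - 12310 - 5604 + 792 + 231 - 7
= 526823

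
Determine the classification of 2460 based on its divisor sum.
abundant

Proper divisors of 2460: sum = 1 + 2 + 3 + 4 + 5 + 6 + 10 + 12 + ... + 492 + 615 + 820 + 1230 (23 divisors) = 4596
Since 4596 > 2460, 2460 is abundant.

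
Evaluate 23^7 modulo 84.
23

Repeated squaring. Binary of 7 = 111.
23^1 ≡ 23 (mod 84); 23^2 ≡ 25 (mod 84); 23^4 ≡ 37 (mod 84)
23^7 = 23^1 × 23^2 × 23^4 ≡ 23 (mod 84)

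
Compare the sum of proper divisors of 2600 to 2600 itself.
abundant

Proper divisors of 2600: sum = 1 + 2 + 4 + 5 + 8 + 10 + 13 + 20 + ... + 325 + 520 + 650 + 1300 (23 divisors) = 3910
Since 3910 > 2600, 2600 is abundant.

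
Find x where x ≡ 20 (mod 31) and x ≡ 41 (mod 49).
237

Using Chinese Remainder Theorem:
M = 31 × 49 = 1519
M1 = 49, M2 = 31
y1 = 49^(-1) mod 31 = 19
y2 = 31^(-1) mod 49 = 19
x = (20×49×19 + 41×31×19) mod 1519 = 237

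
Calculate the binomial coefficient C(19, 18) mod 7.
5

Using Lucas' theorem:
Write n=19 and k=18 in base 7:
n in base 7: [2, 5]
k in base 7: [2, 4]
C(19,18) mod 7 = ∏ C(n_i, k_i) mod 7
Digit binomials (mod 7): C(2,2) = 1; C(5,4) = 5
Product: 1 × 5 = 5 ≡ 5 (mod 7)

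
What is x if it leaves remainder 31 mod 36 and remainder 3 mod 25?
103

Using Chinese Remainder Theorem:
M = 36 × 25 = 900
M1 = 25, M2 = 36
y1 = 25^(-1) mod 36 = 13
y2 = 36^(-1) mod 25 = 16
x = (31×25×13 + 3×36×16) mod 900 = 103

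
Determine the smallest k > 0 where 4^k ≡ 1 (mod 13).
6

13 is prime, so ord(4) divides φ(13) = 12.
Divisors of 12: 1, 2, 3, 4, 6, 12.
Repeated squaring: 4^1 ≡ 4, 4^2 ≡ 3, 4^4 ≡ 9, 4^8 ≡ 3 (mod 13).
Test 4^d mod 13 for each divisor d in increasing order:
4^1 ≡ 4
4^2 ≡ 3
4^3 = 4^2·4^1 ≡ 12
4^4 ≡ 9
4^6 = 4^4·4^2 ≡ 1  ← first divisor giving 1
The order is 6.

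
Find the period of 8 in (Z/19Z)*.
6

19 is prime, so ord(8) divides φ(19) = 18.
Divisors of 18: 1, 2, 3, 6, 9, 18.
Repeated squaring: 8^1 ≡ 8, 8^2 ≡ 7, 8^4 ≡ 11, 8^8 ≡ 7, 8^16 ≡ 11 (mod 19).
Test 8^d mod 19 for each divisor d in increasing order:
8^1 ≡ 8
8^2 ≡ 7
8^3 = 8^2·8^1 ≡ 18
8^6 = 8^4·8^2 ≡ 1  ← first divisor giving 1
The order is 6.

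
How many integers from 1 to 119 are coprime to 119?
96

119 = 7 × 17
φ(n) = n × ∏(1 - 1/p) for each prime p dividing n
φ(119) = 119 × (1 - 1/7) × (1 - 1/17) = 96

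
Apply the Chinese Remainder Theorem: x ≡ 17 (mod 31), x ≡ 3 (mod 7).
17

Using Chinese Remainder Theorem:
M = 31 × 7 = 217
M1 = 7, M2 = 31
y1 = 7^(-1) mod 31 = 9
y2 = 31^(-1) mod 7 = 5
x = (17×7×9 + 3×31×5) mod 217 = 17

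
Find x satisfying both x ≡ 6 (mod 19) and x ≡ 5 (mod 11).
82

Using Chinese Remainder Theorem:
M = 19 × 11 = 209
M1 = 11, M2 = 19
y1 = 11^(-1) mod 19 = 7
y2 = 19^(-1) mod 11 = 7
x = (6×11×7 + 5×19×7) mod 209 = 82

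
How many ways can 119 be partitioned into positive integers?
1653668665

p(n) counts ways to write n as a sum of positive integers (order ignored).
Euler's pentagonal recurrence: p(k) = p(k-1) + p(k-2) - p(k-5) - p(k-7) + p(k-12) + p(k-15) - ... (offsets j(3j∓1)/2, signs ++--, p(0)=1, p(<0)=0).
DP table for k = 0..118: p(0)=1, p(1)=1, p(2)=2, p(3)=3, p(4)=5, p(5)=7, p(6)=11, p(7)=15, p(8)=22, p(9)=30, p(10)=42, p(11)=56, p(12)=77, p(13)=101, p(14)=135, p(15)=176, p(16)=231, p(17)=297, p(18)=385, p(19)=490, p(20)=627, p(21)=792, p(22)=1002, p(23)=1255, p(24)=1575, p(25)=1958, p(26)=2436, p(27)=3010, p(28)=3718, p(29)=4565, p(30)=5604, p(31)=6842, p(32)=8349, p(33)=10143, p(34)=12310, p(35)=14883, p(36)=17977, p(37)=21637, p(38)=26015, p(39)=31185, p(40)=37338, p(41)=44583, p(42)=53174, p(43)=63261, p(44)=75175, p(45)=89134, p(46)=105558, p(47)=124754, p(48)=147273, p(49)=173525, p(50)=204226, p(51)=239943, p(52)=281589, p(53)=329931, p(54)=386155, p(55)=451276, p(56)=526823, p(57)=614154, p(58)=715220, p(59)=831820, p(60)=966467, p(61)=1121505, p(62)=1300156, p(63)=1505499, p(64)=1741630, p(65)=2012558, p(66)=2323520, p(67)=2679689, p(68)=3087735, p(69)=3554345, p(70)=4087968, p(71)=4697205, p(72)=5392783, p(73)=6185689, p(74)=7089500, p(75)=8118264, p(76)=9289091, p(77)=10619863, p(78)=12132164, p(79)=13848650, p(80)=15796476, p(81)=18004327, p(82)=20506255, p(83)=23338469, p(84)=26543660, p(85)=30167357, p(86)=34262962, p(87)=38887673, p(88)=44108109, p(89)=49995925, p(90)=56634173, p(91)=64112359, p(92)=72533807, p(93)=82010177, p(94)=92669720, p(95)=104651419, p(96)=118114304, p(97)=133230930, p(98)=150198136, p(99)=169229875, p(100)=190569292, p(101)=214481126, p(102)=241265379, p(103)=271248950, p(104)=304801365, p(105)=342325709, p(106)=384276336, p(107)=431149389, p(108)=483502844, p(109)=541946240, p(110)=607163746, p(111)=679903203, p(112)=761002156, p(113)=851376628, p(114)=952050665, p(115)=1064144451, p(116)=1188908248, p(117)=1327710076, p(118)=1482074143.
Final step: p(119) = p(118) + p(117) - p(114) - p(112) + p(107) + p(104) - p(97) - p(93) + p(84) + p(79) - p(68) - p(62) + p(49) + p(42) - p(27) - p(19) + p(2)
= 1482074143 + 1327710076 - 952050665 - 761002156 + 431149389 + 304801365 - 133230930 - 82010177 + 26543660 + 13848650 - 3087735 - 1300156 + 173525 + 53174 - 3010 - 490 + 2
= 1653668665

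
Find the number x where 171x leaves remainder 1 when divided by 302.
219

gcd(171, 302) = 1, so the inverse exists.
Extended Euclidean algorithm on (302, 171):
302 = 1 × 171 + 131  ⟹  131 = (1)·302 + (-1)·171
171 = 1 × 131 + 40  ⟹  40 = (-1)·302 + (2)·171
131 = 3 × 40 + 11  ⟹  11 = (4)·302 + (-7)·171
40 = 3 × 11 + 7  ⟹  7 = (-13)·302 + (23)·171
11 = 1 × 7 + 4  ⟹  4 = (17)·302 + (-30)·171
7 = 1 × 4 + 3  ⟹  3 = (-30)·302 + (53)·171
4 = 1 × 3 + 1  ⟹  1 = (47)·302 + (-83)·171
So (-83)·171 ≡ 1 (mod 302), i.e. 171^(-1) ≡ -83 ≡ 219 (mod 302).
Check: 171 × 219 = 37449 ≡ 1 (mod 302)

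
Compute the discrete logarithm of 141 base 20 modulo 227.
142

Baby-step giant-step with step n = ⌈√227⌉ = 16.
Baby steps 20^j mod 227 (j:value) for j=0..15: 0:1, 1:20, 2:173, 3:55, 4:192, 5:208, 6:74, 7:118, 8:90, 9:211, 10:134, 11:183, 12:28, 13:106, 14:77, 15:178.
Giant-step multiplier: 20^(-16) ≡ 20^(226-16) = 20^210 ≡ 186 (mod 227).
Giant steps γ_i = 141·186^i mod 227: γ_0=141, γ_1=121, γ_2=33, γ_3=9, γ_4=85, γ_5=147, γ_6=102, γ_7=131, γ_8=77 (in table at j=14).
x = i·n + j = 8·16 + 14 = 142.
Check: 20^142 ≡ 141 (mod 227).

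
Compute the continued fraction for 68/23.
[2; 1, 22]

Euclidean algorithm steps:
68 = 2 × 23 + 22
23 = 1 × 22 + 1
22 = 22 × 1 + 0
Continued fraction: [2; 1, 22]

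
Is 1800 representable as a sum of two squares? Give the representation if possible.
6² + 42² (a=6, b=42)

Factorization: 1800 = 2^3 × 3^2 × 5^2
By Fermat: n is sum of two squares iff every prime p ≡ 3 (mod 4) appears to even power.
All primes ≡ 3 (mod 4) appear to even power.
Search a = 0, 1, 2, … for 1800 - a² a perfect square: first hit at a = 6: 1800 - 36 = 1764 = 42².
1800 = 6² + 42² = 36 + 1764 ✓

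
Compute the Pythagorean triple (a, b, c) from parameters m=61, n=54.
(805, 6588, 6637)

Euclid's formula: a = m² - n², b = 2mn, c = m² + n²
m = 61, n = 54
a = 61² - 54² = 3721 - 2916 = 805
b = 2 × 61 × 54 = 6588
c = 61² + 54² = 3721 + 2916 = 6637
Verification: 805² + 6588² = 648025 + 43401744 = 44049769 = 6637² ✓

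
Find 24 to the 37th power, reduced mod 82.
6

Repeated squaring. Binary of 37 = 100101.
24^1 ≡ 24 (mod 82); 24^2 ≡ 2 (mod 82); 24^4 ≡ 4 (mod 82); 24^8 ≡ 16 (mod 82); 24^16 ≡ 10 (mod 82); 24^32 ≡ 18 (mod 82)
24^37 = 24^1 × 24^4 × 24^32 ≡ 6 (mod 82)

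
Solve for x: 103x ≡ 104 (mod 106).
x ≡ 36 (mod 106)

gcd(103, 106) = 1, which divides 104, so solutions exist.
Find 103^(-1) mod 106 by the extended Euclidean algorithm:
106 = 1 × 103 + 3  ⟹  3 = (1)·106 + (-1)·103
103 = 34 × 3 + 1  ⟹  1 = (-34)·106 + (35)·103
So (35)·103 ≡ 1 (mod 106), i.e. 103^(-1) ≡ 35 (mod 106).
x ≡ 35 × 104 = 3640 ≡ 36 (mod 106).
Check: 103 × 36 = 3708 ≡ 104 (mod 106).
Unique solution: x ≡ 36 (mod 106)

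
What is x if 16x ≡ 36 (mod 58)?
x ≡ 24 (mod 29)

gcd(16, 58) = 2, which divides 36, so solutions exist.
Divide through by 2: 8x ≡ 18 (mod 29).
Find 8^(-1) mod 29 by the extended Euclidean algorithm:
29 = 3 × 8 + 5  ⟹  5 = (1)·29 + (-3)·8
8 = 1 × 5 + 3  ⟹  3 = (-1)·29 + (4)·8
5 = 1 × 3 + 2  ⟹  2 = (2)·29 + (-7)·8
3 = 1 × 2 + 1  ⟹  1 = (-3)·29 + (11)·8
So (11)·8 ≡ 1 (mod 29), i.e. 8^(-1) ≡ 11 (mod 29).
x ≡ 11 × 18 = 198 ≡ 24 (mod 29).
Check: 16 × 24 = 384 ≡ 36 (mod 58).
x ≡ 24 (mod 29), giving 2 solutions mod 58.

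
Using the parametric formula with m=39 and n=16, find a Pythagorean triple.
(1265, 1248, 1777)

Euclid's formula: a = m² - n², b = 2mn, c = m² + n²
m = 39, n = 16
a = 39² - 16² = 1521 - 256 = 1265
b = 2 × 39 × 16 = 1248
c = 39² + 16² = 1521 + 256 = 1777
Verification: 1265² + 1248² = 1600225 + 1557504 = 3157729 = 1777² ✓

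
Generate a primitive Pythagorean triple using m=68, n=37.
(3255, 5032, 5993)

Euclid's formula: a = m² - n², b = 2mn, c = m² + n²
m = 68, n = 37
a = 68² - 37² = 4624 - 1369 = 3255
b = 2 × 68 × 37 = 5032
c = 68² + 37² = 4624 + 1369 = 5993
Verification: 3255² + 5032² = 10595025 + 25321024 = 35916049 = 5993² ✓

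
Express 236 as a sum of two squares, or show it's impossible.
Not possible

Factorization: 236 = 2^2 × 59
By Fermat: n is sum of two squares iff every prime p ≡ 3 (mod 4) appears to even power.
Prime(s) ≡ 3 (mod 4) with odd exponent: [(59, 1)]
Therefore 236 cannot be expressed as a² + b².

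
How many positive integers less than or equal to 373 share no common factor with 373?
372

373 = 373
φ(n) = n × ∏(1 - 1/p) for each prime p dividing n
φ(373) = 373 × (1 - 1/373) = 372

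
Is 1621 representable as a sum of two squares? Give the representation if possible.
10² + 39² (a=10, b=39)

Factorization: 1621 = 1621
By Fermat: n is sum of two squares iff every prime p ≡ 3 (mod 4) appears to even power.
All primes ≡ 3 (mod 4) appear to even power.
Search a = 0, 1, 2, … for 1621 - a² a perfect square: first hit at a = 10: 1621 - 100 = 1521 = 39².
1621 = 10² + 39² = 100 + 1521 ✓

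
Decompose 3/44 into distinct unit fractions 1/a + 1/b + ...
1/15 + 1/660

Greedy algorithm:
3/44: ceiling(44/3) = 15, use 1/15
1/660: ceiling(660/1) = 660, use 1/660
Result: 3/44 = 1/15 + 1/660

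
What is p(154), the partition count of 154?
60356673280

p(n) counts ways to write n as a sum of positive integers (order ignored).
Euler's pentagonal recurrence: p(k) = p(k-1) + p(k-2) - p(k-5) - p(k-7) + p(k-12) + p(k-15) - ... (offsets j(3j∓1)/2, signs ++--, p(0)=1, p(<0)=0).
DP table for k = 0..153: p(0)=1, p(1)=1, p(2)=2, p(3)=3, p(4)=5, p(5)=7, p(6)=11, p(7)=15, p(8)=22, p(9)=30, p(10)=42, p(11)=56, p(12)=77, p(13)=101, p(14)=135, p(15)=176, p(16)=231, p(17)=297, p(18)=385, p(19)=490, p(20)=627, p(21)=792, p(22)=1002, p(23)=1255, p(24)=1575, p(25)=1958, p(26)=2436, p(27)=3010, p(28)=3718, p(29)=4565, p(30)=5604, p(31)=6842, p(32)=8349, p(33)=10143, p(34)=12310, p(35)=14883, p(36)=17977, p(37)=21637, p(38)=26015, p(39)=31185, p(40)=37338, p(41)=44583, p(42)=53174, p(43)=63261, p(44)=75175, p(45)=89134, p(46)=105558, p(47)=124754, p(48)=147273, p(49)=173525, p(50)=204226, p(51)=239943, p(52)=281589, p(53)=329931, p(54)=386155, p(55)=451276, p(56)=526823, p(57)=614154, p(58)=715220, p(59)=831820, p(60)=966467, p(61)=1121505, p(62)=1300156, p(63)=1505499, p(64)=1741630, p(65)=2012558, p(66)=2323520, p(67)=2679689, p(68)=3087735, p(69)=3554345, p(70)=4087968, p(71)=4697205, p(72)=5392783, p(73)=6185689, p(74)=7089500, p(75)=8118264, p(76)=9289091, p(77)=10619863, p(78)=12132164, p(79)=13848650, p(80)=15796476, p(81)=18004327, p(82)=20506255, p(83)=23338469, p(84)=26543660, p(85)=30167357, p(86)=34262962, p(87)=38887673, p(88)=44108109, p(89)=49995925, p(90)=56634173, p(91)=64112359, p(92)=72533807, p(93)=82010177, p(94)=92669720, p(95)=104651419, p(96)=118114304, p(97)=133230930, p(98)=150198136, p(99)=169229875, p(100)=190569292, p(101)=214481126, p(102)=241265379, p(103)=271248950, p(104)=304801365, p(105)=342325709, p(106)=384276336, p(107)=431149389, p(108)=483502844, p(109)=541946240, p(110)=607163746, p(111)=679903203, p(112)=761002156, p(113)=851376628, p(114)=952050665, p(115)=1064144451, p(116)=1188908248, p(117)=1327710076, p(118)=1482074143, p(119)=1653668665, p(120)=1844349560, p(121)=2056148051, p(122)=2291320912, p(123)=2552338241, p(124)=2841940500, p(125)=3163127352, p(126)=3519222692, p(127)=3913864295, p(128)=4351078600, p(129)=4835271870, p(130)=5371315400, p(131)=5964539504, p(132)=6620830889, p(133)=7346629512, p(134)=8149040695, p(135)=9035836076, p(136)=10015581680, p(137)=11097645016, p(138)=12292341831, p(139)=13610949895, p(140)=15065878135, p(141)=16670689208, p(142)=18440293320, p(143)=20390982757, p(144)=22540654445, p(145)=24908858009, p(146)=27517052599, p(147)=30388671978, p(148)=33549419497, p(149)=37027355200, p(150)=40853235313, p(151)=45060624582, p(152)=49686288421, p(153)=54770336324.
Final step: p(154) = p(153) + p(152) - p(149) - p(147) + p(142) + p(139) - p(132) - p(128) + p(119) + p(114) - p(103) - p(97) + p(84) + p(77) - p(62) - p(54) + p(37) + p(28) - p(9)
= 54770336324 + 49686288421 - 37027355200 - 30388671978 + 18440293320 + 13610949895 - 6620830889 - 4351078600 + 1653668665 + 952050665 - 271248950 - 133230930 + 26543660 + 10619863 - 1300156 - 386155 + 21637 + 3718 - 30
= 60356673280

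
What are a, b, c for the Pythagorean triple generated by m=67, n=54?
(1573, 7236, 7405)

Euclid's formula: a = m² - n², b = 2mn, c = m² + n²
m = 67, n = 54
a = 67² - 54² = 4489 - 2916 = 1573
b = 2 × 67 × 54 = 7236
c = 67² + 54² = 4489 + 2916 = 7405
Verification: 1573² + 7236² = 2474329 + 52359696 = 54834025 = 7405² ✓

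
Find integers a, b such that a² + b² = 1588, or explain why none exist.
12² + 38² (a=12, b=38)

Factorization: 1588 = 2^2 × 397
By Fermat: n is sum of two squares iff every prime p ≡ 3 (mod 4) appears to even power.
All primes ≡ 3 (mod 4) appear to even power.
Search a = 0, 1, 2, … for 1588 - a² a perfect square: first hit at a = 12: 1588 - 144 = 1444 = 38².
1588 = 12² + 38² = 144 + 1444 ✓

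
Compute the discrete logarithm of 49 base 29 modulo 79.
38

Baby-step giant-step with step n = ⌈√79⌉ = 9.
Baby steps 29^j mod 79 (j:value) for j=0..8: 0:1, 1:29, 2:51, 3:57, 4:73, 5:63, 6:10, 7:53, 8:36.
Giant-step multiplier: 29^(-9) ≡ 29^(78-9) = 29^69 ≡ 14 (mod 79).
Giant steps γ_i = 49·14^i mod 79: γ_0=49, γ_1=54, γ_2=45, γ_3=77, γ_4=51 (in table at j=2).
x = i·n + j = 4·9 + 2 = 38.
Check: 29^38 ≡ 49 (mod 79).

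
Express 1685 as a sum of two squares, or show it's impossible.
2² + 41² (a=2, b=41)

Factorization: 1685 = 5 × 337
By Fermat: n is sum of two squares iff every prime p ≡ 3 (mod 4) appears to even power.
All primes ≡ 3 (mod 4) appear to even power.
Search a = 0, 1, 2, … for 1685 - a² a perfect square: first hit at a = 2: 1685 - 4 = 1681 = 41².
1685 = 2² + 41² = 4 + 1681 ✓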